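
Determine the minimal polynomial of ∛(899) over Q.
m_α(x) = x^3 - 899

α satisfies α^3 = 899, so x^3 - 899 annihilates α. By the rational root test, a rational root p/q (in lowest terms) of x^3 - 899 would satisfy p^3 = 899 q^3, forcing q = 1 and p^3 = 899; but 899 is not a perfect cube, contradiction. A monic cubic over Q with no rational root is irreducible (any nontrivial factorization would include a linear factor). Hence x^3 - 899 is the minimal polynomial of α, and in particular [Q(α):Q] = 3.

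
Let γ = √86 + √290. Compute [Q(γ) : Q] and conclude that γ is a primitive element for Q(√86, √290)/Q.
[Q(γ) : Q] = 4 (equivalently, Q(γ) = Q(√86, √290))

Obviously Q(γ) ⊆ Q(√86, √290), and [Q(√86, √290):Q] = 4 (since 86, 290 are distinct squarefree integers > 1 with 24940 not a perfect square). To show equality we compute the minimal polynomial of γ. From γ = √86 + √290: γ^2 = 86 + 2√(24940) + 290 = 376 + 2√(24940), so γ^2 - 376 = 2√(24940); squaring, (γ^2 - 376)^2 = 4·24940, i.e. γ^4 - 752γ^2 + 141376 - 99760 = 0, i.e. γ^4 - 752γ^2 + 41616 = 0. So γ is a root of x^4 - 752x^2 + 41616. This polynomial is irreducible over Q: it has no rational root (each ±√86 ± √290 is irrational), and any factorization into two quadratics over Q would force √(24940) ∈ Q (pairing opposite roots) or √86, √290 ∈ Q (other pairings), all impossible. Hence [Q(γ):Q] = 4 = [Q(√86, √290):Q], so Q(γ) = Q(√86, √290).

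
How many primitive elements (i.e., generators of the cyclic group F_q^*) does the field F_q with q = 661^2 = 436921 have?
There are φ(436920) = 105600 primitive elements

F_q^* is cyclic of order q - 1 = 436920. A cyclic group of order m has exactly φ(m) generators. Here m = 436920 = 2^3 · 3 · 5 · 11 · 331, so the number of primitive elements is φ(436920) = 105600.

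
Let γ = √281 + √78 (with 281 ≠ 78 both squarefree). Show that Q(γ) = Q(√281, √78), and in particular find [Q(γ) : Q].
[Q(γ) : Q] = 4 (equivalently, Q(γ) = Q(√281, √78))

Obviously Q(γ) ⊆ Q(√281, √78), and [Q(√281, √78):Q] = 4 (since 281, 78 are distinct squarefree integers > 1 with 21918 not a perfect square). To show equality we compute the minimal polynomial of γ. From γ = √281 + √78: γ^2 = 281 + 2√(21918) + 78 = 359 + 2√(21918), so γ^2 - 359 = 2√(21918); squaring, (γ^2 - 359)^2 = 4·21918, i.e. γ^4 - 718γ^2 + 128881 - 87672 = 0, i.e. γ^4 - 718γ^2 + 41209 = 0. So γ is a root of x^4 - 718x^2 + 41209. This polynomial is irreducible over Q: it has no rational root (each ±√281 ± √78 is irrational), and any factorization into two quadratics over Q would force √(21918) ∈ Q (pairing opposite roots) or √281, √78 ∈ Q (other pairings), all impossible. Hence [Q(γ):Q] = 4 = [Q(√281, √78):Q], so Q(γ) = Q(√281, √78).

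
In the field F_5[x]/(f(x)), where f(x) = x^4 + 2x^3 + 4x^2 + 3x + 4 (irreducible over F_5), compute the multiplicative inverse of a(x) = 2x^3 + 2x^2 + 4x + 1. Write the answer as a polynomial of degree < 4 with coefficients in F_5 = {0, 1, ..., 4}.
a(x)^(-1) ≡ x^3 + 2x^2 + 3x + 4 (mod f(x))

Since f is irreducible over F_5, F_5[x]/(f) is a field and a(x) ≠ 0 has an inverse. Apply the extended Euclidean algorithm to f(x) and a(x) in F_5[x]: f(x) = (3x + 3)·a(x) + (x^2 + 3x + 1);  a(x) = (2x + 1)·(x^2 + 3x + 1) + (4x);  (x^2 + 3x + 1) = (4x + 2)·(4x) + (1). The last nonzero remainder is the constant 1 = gcd(f, a) in F_5. Back-substituting through the division chain expresses 1 = s(x)·a(x) + t(x)·f(x) with s(x) ≡ x^3 + 2x^2 + 3x + 4 (mod f), so a(x)^(-1) ≡ s(x) = x^3 + 2x^2 + 3x + 4 (mod f). Check: (2x^3 + 2x^2 + 4x + 1)·(x^3 + 2x^2 + 3x + 4) = 2x^6 + x^5 + 4x^4 + 3x^3 + 2x^2 + 4x + 4 ≡ 1 (mod x^4 + 2x^3 + 4x^2 + 3x + 4).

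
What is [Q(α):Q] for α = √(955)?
[Q(α):Q] = 2

[Q(α):Q] equals the degree of the minimal polynomial of α. Here α^2 = 955 and x^2 - 955 is irreducible (d = 955 is squarefree, ≠ 1, hence not a square), so deg(m_α) = 2. Thus [Q(α):Q] = 2.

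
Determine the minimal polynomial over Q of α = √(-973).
m_α(x) = x^2 + 973

α satisfies α^2 + 973 = 0, so x^2 + 973 annihilates α. Since d = -973 is squarefree and ≠ 1, it is not a perfect square in Q, so x^2 + 973 has no rational root and is therefore irreducible over Q (a degree-2 polynomial over a field is irreducible iff it has no root). Hence m_α(x) = x^2 + 973.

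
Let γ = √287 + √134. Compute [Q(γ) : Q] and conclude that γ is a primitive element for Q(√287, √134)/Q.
[Q(γ) : Q] = 4 (equivalently, Q(γ) = Q(√287, √134))

Obviously Q(γ) ⊆ Q(√287, √134), and [Q(√287, √134):Q] = 4 (since 287, 134 are distinct squarefree integers > 1 with 38458 not a perfect square). To show equality we compute the minimal polynomial of γ. From γ = √287 + √134: γ^2 = 287 + 2√(38458) + 134 = 421 + 2√(38458), so γ^2 - 421 = 2√(38458); squaring, (γ^2 - 421)^2 = 4·38458, i.e. γ^4 - 842γ^2 + 177241 - 153832 = 0, i.e. γ^4 - 842γ^2 + 23409 = 0. So γ is a root of x^4 - 842x^2 + 23409. This polynomial is irreducible over Q: it has no rational root (each ±√287 ± √134 is irrational), and any factorization into two quadratics over Q would force √(38458) ∈ Q (pairing opposite roots) or √287, √134 ∈ Q (other pairings), all impossible. Hence [Q(γ):Q] = 4 = [Q(√287, √134):Q], so Q(γ) = Q(√287, √134).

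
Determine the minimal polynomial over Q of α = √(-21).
m_α(x) = x^2 + 21

α satisfies α^2 + 21 = 0, so x^2 + 21 annihilates α. Since d = -21 is squarefree and ≠ 1, it is not a perfect square in Q, so x^2 + 21 has no rational root and is therefore irreducible over Q (a degree-2 polynomial over a field is irreducible iff it has no root). Hence m_α(x) = x^2 + 21.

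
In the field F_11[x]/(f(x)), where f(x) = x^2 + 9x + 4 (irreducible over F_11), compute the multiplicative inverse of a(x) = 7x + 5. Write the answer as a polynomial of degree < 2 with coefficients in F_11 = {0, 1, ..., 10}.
a(x)^(-1) ≡ 3x + 6 (mod f(x))

Since f is irreducible over F_11, F_11[x]/(f) is a field and a(x) ≠ 0 has an inverse. Apply the extended Euclidean algorithm to f(x) and a(x) in F_11[x]: f(x) = (8x + 5)·a(x) + (1). The last nonzero remainder is the constant 1 = gcd(f, a) in F_11. Back-substituting through the division chain expresses 1 = s(x)·a(x) + t(x)·f(x) with s(x) ≡ 3x + 6 (mod f), so a(x)^(-1) ≡ s(x) = 3x + 6 (mod f). Check: (7x + 5)·(3x + 6) = 10x^2 + 2x + 8 ≡ 1 (mod x^2 + 9x + 4).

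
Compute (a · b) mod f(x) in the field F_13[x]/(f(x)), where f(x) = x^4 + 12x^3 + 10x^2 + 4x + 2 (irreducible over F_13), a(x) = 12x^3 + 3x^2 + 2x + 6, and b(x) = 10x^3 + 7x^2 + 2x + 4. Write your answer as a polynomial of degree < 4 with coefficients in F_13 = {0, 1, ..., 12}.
a · b ≡ 8x^3 + x^2 + 10x + 6 (mod f(x))

Multiply in F_13[x]: a(x)·b(x) = (12x^3 + 3x^2 + 2x + 6)·(10x^3 + 7x^2 + 2x + 4) = 3x^6 + 10x^5 + 11x^3 + 6x^2 + 7x + 11. This has degree ≥ 4, so divide by f(x) over F_13: 3x^6 + 10x^5 + 11x^3 + 6x^2 + 7x + 11 = (3x^2 + 9)·(x^4 + 12x^3 + 10x^2 + 4x + 2) + (8x^3 + x^2 + 10x + 6). Hence a·b ≡ 8x^3 + x^2 + 10x + 6 (mod f). (F_13[x]/(f) is a field with 13^4 = 28561 elements since f is irreducible of degree 4.)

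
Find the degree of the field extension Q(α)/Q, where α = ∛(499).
[Q(α):Q] = 3

The minimal polynomial of α is x^3 - 499, irreducible over Q since 499 is not a perfect cube (so x^3 - 499 has no rational root). Hence [Q(α):Q] = deg(m_α) = 3.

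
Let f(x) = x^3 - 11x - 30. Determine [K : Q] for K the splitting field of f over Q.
[K : Q] = 6

By the rational root test, any rational root of the monic integer polynomial f(x) = x^3 - 11x - 30 must be an integer dividing the constant term -30, i.e. one of ±{1, 2, 3, 5, 6, 10, 15, 30}. Evaluating: f(1) = -40, f(-1) = -20, f(2) = -44, f(-2) = -16, f(3) = -36, f(-3) = -24, f(5) = 40, f(-5) = -100, f(6) = 120, f(-6) = -180, f(10) = 860, f(-10) = -920, f(15) = 3180, f(-15) = -3240, f(30) = 26640, f(-30) = -26700; none is 0, so f has no rational root and is therefore irreducible over Q (a cubic with no linear factor over a field is irreducible). For an irreducible cubic, the Galois group is A_3 or S_3 according as the discriminant disc(f) = -4a^3 - 27b^2 = -4·(-11)^3 - 27·(-30)^2 = -18976 is or is not a square in Q. Here disc(f) = -18976 is not a perfect square in Q, so the Galois group of f over Q is not contained in A_3 and must be all of S_3. The splitting field has degree |S_3| = 6 over Q, so [K : Q] = 6.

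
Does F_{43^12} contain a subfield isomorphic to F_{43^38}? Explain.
No: F_{43^38} is not a subfield of F_{43^12}

F_{p^m} embeds in F_{p^n} iff m | n. Here 38 ∤ 12 (since 12 = 0·38 + 12 with remainder 12 ≠ 0), so F_{43^38} is not a subfield of F_{43^12}. Equivalently: if it were, the tower law would give 38 = [F_{43^38}:F_43] dividing [F_{43^12}:F_43] = 12, contradiction.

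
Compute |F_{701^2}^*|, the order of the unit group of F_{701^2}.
|F_{701^2}^*| = 491400

F_{701^2} has 701^2 = 491401 elements; its multiplicative group consists of all nonzero elements, so |F_{701^2}^*| = 491401 - 1 = 491400. (It is cyclic since any finite subgroup of the multiplicative group of a field is cyclic.)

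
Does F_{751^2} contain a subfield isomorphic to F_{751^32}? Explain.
No: F_{751^32} is not a subfield of F_{751^2}

F_{p^m} embeds in F_{p^n} iff m | n. Here 32 ∤ 2 (since 2 = 0·32 + 2 with remainder 2 ≠ 0), so F_{751^32} is not a subfield of F_{751^2}. Equivalently: if it were, the tower law would give 32 = [F_{751^32}:F_751] dividing [F_{751^2}:F_751] = 2, contradiction.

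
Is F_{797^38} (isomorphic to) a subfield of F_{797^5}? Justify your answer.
No: F_{797^38} is not a subfield of F_{797^5}

F_{p^m} embeds in F_{p^n} iff m | n. Here 38 ∤ 5 (since 5 = 0·38 + 5 with remainder 5 ≠ 0), so F_{797^38} is not a subfield of F_{797^5}. Equivalently: if it were, the tower law would give 38 = [F_{797^38}:F_797] dividing [F_{797^5}:F_797] = 5, contradiction.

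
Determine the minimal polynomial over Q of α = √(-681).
m_α(x) = x^2 + 681

α satisfies α^2 + 681 = 0, so x^2 + 681 annihilates α. Since d = -681 is squarefree and ≠ 1, it is not a perfect square in Q, so x^2 + 681 has no rational root and is therefore irreducible over Q (a degree-2 polynomial over a field is irreducible iff it has no root). Hence m_α(x) = x^2 + 681.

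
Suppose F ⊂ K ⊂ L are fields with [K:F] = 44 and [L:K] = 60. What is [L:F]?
[L:F] = 2640

The tower law says that for any tower of field extensions F ⊂ K ⊂ L with finite degrees, [L:F] = [L:K] · [K:F]. Here this gives [L:F] = 60 · 44 = 2640.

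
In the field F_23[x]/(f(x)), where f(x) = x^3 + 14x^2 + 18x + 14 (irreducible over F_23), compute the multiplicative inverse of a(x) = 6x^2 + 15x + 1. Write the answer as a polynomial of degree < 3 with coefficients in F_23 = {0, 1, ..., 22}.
a(x)^(-1) ≡ 8x^2 + 12x + 20 (mod f(x))

Since f is irreducible over F_23, F_23[x]/(f) is a field and a(x) ≠ 0 has an inverse. Apply the extended Euclidean algorithm to f(x) and a(x) in F_23[x]: f(x) = (4x)·a(x) + (14x + 14);  a(x) = (7x + 22)·(14x + 14) + (15). The last nonzero remainder is the constant 15 = gcd(f, a) in F_23. Back-substituting through the division chain expresses 15 = s(x)·a(x) + t(x)·f(x) with s(x) ≡ 5x^2 + 19x + 1 (mod f), so (5x^2 + 19x + 1)·a(x) ≡ 15 (mod f). Multiplying by 15^(-1) ≡ 20 in F_23 gives a(x)^(-1) ≡ 20·(5x^2 + 19x + 1) ≡ 8x^2 + 12x + 20 (mod f). Check: (6x^2 + 15x + 1)·(8x^2 + 12x + 20) = 2x^4 + 8x^3 + 9x^2 + 13x + 20 ≡ 1 (mod x^3 + 14x^2 + 18x + 14).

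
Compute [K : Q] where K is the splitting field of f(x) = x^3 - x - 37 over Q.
[K : Q] = 6

By the rational root test, any rational root of the monic integer polynomial f(x) = x^3 - x - 37 must be an integer dividing the constant term -37, i.e. one of ±{1, 37}. Evaluating: f(1) = -37, f(-1) = -37, f(37) = 50579, f(-37) = -50653; none is 0, so f has no rational root and is therefore irreducible over Q (a cubic with no linear factor over a field is irreducible). For an irreducible cubic, the Galois group is A_3 or S_3 according as the discriminant disc(f) = -4a^3 - 27b^2 = -4·(-1)^3 - 27·(-37)^2 = -36959 is or is not a square in Q. Here disc(f) = -36959 is not a perfect square in Q, so the Galois group of f over Q is not contained in A_3 and must be all of S_3. The splitting field has degree |S_3| = 6 over Q, so [K : Q] = 6.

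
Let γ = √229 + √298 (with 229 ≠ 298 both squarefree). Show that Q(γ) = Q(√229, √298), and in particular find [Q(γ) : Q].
[Q(γ) : Q] = 4 (equivalently, Q(γ) = Q(√229, √298))

Obviously Q(γ) ⊆ Q(√229, √298), and [Q(√229, √298):Q] = 4 (since 229, 298 are distinct squarefree integers > 1 with 68242 not a perfect square). To show equality we compute the minimal polynomial of γ. From γ = √229 + √298: γ^2 = 229 + 2√(68242) + 298 = 527 + 2√(68242), so γ^2 - 527 = 2√(68242); squaring, (γ^2 - 527)^2 = 4·68242, i.e. γ^4 - 1054γ^2 + 277729 - 272968 = 0, i.e. γ^4 - 1054γ^2 + 4761 = 0. So γ is a root of x^4 - 1054x^2 + 4761. This polynomial is irreducible over Q: it has no rational root (each ±√229 ± √298 is irrational), and any factorization into two quadratics over Q would force √(68242) ∈ Q (pairing opposite roots) or √229, √298 ∈ Q (other pairings), all impossible. Hence [Q(γ):Q] = 4 = [Q(√229, √298):Q], so Q(γ) = Q(√229, √298).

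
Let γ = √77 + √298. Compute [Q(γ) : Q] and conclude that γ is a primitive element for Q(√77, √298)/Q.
[Q(γ) : Q] = 4 (equivalently, Q(γ) = Q(√77, √298))

Obviously Q(γ) ⊆ Q(√77, √298), and [Q(√77, √298):Q] = 4 (since 77, 298 are distinct squarefree integers > 1 with 22946 not a perfect square). To show equality we compute the minimal polynomial of γ. From γ = √77 + √298: γ^2 = 77 + 2√(22946) + 298 = 375 + 2√(22946), so γ^2 - 375 = 2√(22946); squaring, (γ^2 - 375)^2 = 4·22946, i.e. γ^4 - 750γ^2 + 140625 - 91784 = 0, i.e. γ^4 - 750γ^2 + 48841 = 0. So γ is a root of x^4 - 750x^2 + 48841. This polynomial is irreducible over Q: it has no rational root (each ±√77 ± √298 is irrational), and any factorization into two quadratics over Q would force √(22946) ∈ Q (pairing opposite roots) or √77, √298 ∈ Q (other pairings), all impossible. Hence [Q(γ):Q] = 4 = [Q(√77, √298):Q], so Q(γ) = Q(√77, √298).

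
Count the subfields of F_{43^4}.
F_{43^4} has 3 subfields

The subfields of F_{p^n} are exactly the fields F_{p^d} for d | n (each is the fixed field of the unique index-d subgroup of Gal(F_{p^n}/F_p) ≅ Z/nZ). The divisors of n = 4 are {1, 2, 4}, giving 3 subfields: F_{43^1}, F_{43^2}, F_{43^4}.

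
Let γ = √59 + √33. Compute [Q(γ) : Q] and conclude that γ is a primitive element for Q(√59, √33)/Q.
[Q(γ) : Q] = 4 (equivalently, Q(γ) = Q(√59, √33))

Obviously Q(γ) ⊆ Q(√59, √33), and [Q(√59, √33):Q] = 4 (since 59, 33 are distinct squarefree integers > 1 with 1947 not a perfect square). To show equality we compute the minimal polynomial of γ. From γ = √59 + √33: γ^2 = 59 + 2√(1947) + 33 = 92 + 2√(1947), so γ^2 - 92 = 2√(1947); squaring, (γ^2 - 92)^2 = 4·1947, i.e. γ^4 - 184γ^2 + 8464 - 7788 = 0, i.e. γ^4 - 184γ^2 + 676 = 0. So γ is a root of x^4 - 184x^2 + 676. This polynomial is irreducible over Q: it has no rational root (each ±√59 ± √33 is irrational), and any factorization into two quadratics over Q would force √(1947) ∈ Q (pairing opposite roots) or √59, √33 ∈ Q (other pairings), all impossible. Hence [Q(γ):Q] = 4 = [Q(√59, √33):Q], so Q(γ) = Q(√59, √33).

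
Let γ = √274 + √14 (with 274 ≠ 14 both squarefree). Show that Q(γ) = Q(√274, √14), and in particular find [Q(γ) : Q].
[Q(γ) : Q] = 4 (equivalently, Q(γ) = Q(√274, √14))

Obviously Q(γ) ⊆ Q(√274, √14), and [Q(√274, √14):Q] = 4 (since 274, 14 are distinct squarefree integers > 1 with 3836 not a perfect square). To show equality we compute the minimal polynomial of γ. From γ = √274 + √14: γ^2 = 274 + 2√(3836) + 14 = 288 + 2√(3836), so γ^2 - 288 = 2√(3836); squaring, (γ^2 - 288)^2 = 4·3836, i.e. γ^4 - 576γ^2 + 82944 - 15344 = 0, i.e. γ^4 - 576γ^2 + 67600 = 0. So γ is a root of x^4 - 576x^2 + 67600. This polynomial is irreducible over Q: it has no rational root (each ±√274 ± √14 is irrational), and any factorization into two quadratics over Q would force √(3836) ∈ Q (pairing opposite roots) or √274, √14 ∈ Q (other pairings), all impossible. Hence [Q(γ):Q] = 4 = [Q(√274, √14):Q], so Q(γ) = Q(√274, √14).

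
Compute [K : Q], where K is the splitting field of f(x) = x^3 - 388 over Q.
[K : Q] = 6

The roots of x^3 - 388 are ∛388, ω∛388, ω^2∛388 where ω = e^(2πi/3) is a primitive cube root of unity, so K = Q(∛388, ω). Now [Q(∛388):Q] = 3 (since 388 is not a perfect cube, x^3 - 388 is irreducible) and [Q(ω):Q] = 2. Both 2 and 3 divide [K:Q], and [K:Q] ≤ 3·2 = 6, so [K:Q] = 6. (Equivalently: Q(∛388) ⊂ R but ω ∉ R, so [K : Q(∛388)] = 2.)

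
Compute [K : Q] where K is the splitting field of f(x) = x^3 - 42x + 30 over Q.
[K : Q] = 6

By the rational root test, any rational root of the monic integer polynomial f(x) = x^3 - 42x + 30 must be an integer dividing the constant term 30, i.e. one of ±{1, 2, 3, 5, 6, 10, 15, 30}. Evaluating: f(1) = -11, f(-1) = 71, f(2) = -46, f(-2) = 106, f(3) = -69, f(-3) = 129, f(5) = -55, f(-5) = 115, f(6) = -6, f(-6) = 66, f(10) = 610, f(-10) = -550, f(15) = 2775, f(-15) = -2715, f(30) = 25770, f(-30) = -25710; none is 0, so f has no rational root and is therefore irreducible over Q (a cubic with no linear factor over a field is irreducible). For an irreducible cubic, the Galois group is A_3 or S_3 according as the discriminant disc(f) = -4a^3 - 27b^2 = -4·(-42)^3 - 27·(30)^2 = 272052 is or is not a square in Q. Here disc(f) = 272052 is not a perfect square in Q, so the Galois group of f over Q is not contained in A_3 and must be all of S_3. The splitting field has degree |S_3| = 6 over Q, so [K : Q] = 6.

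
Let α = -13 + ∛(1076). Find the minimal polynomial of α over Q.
m_α(x) = x^3 + 39x^2 + 507x + 1121

Set β = α + 13 = ∛(1076), so β^3 = 1076. Then (α + 13)^3 - 1076 = 0, i.e. α is a root of g(x) = (x + 13)^3 - 1076 = x^3 + 39x^2 + 507x + 1121. Since g(x) = h(x + 13) where h(x) = x^3 - 1076, and h is irreducible over Q (because 1076 is not a perfect cube, so h has no rational root, and a monic cubic with no rational root is irreducible), g is also irreducible (irreducibility is preserved under the substitution x → x + 13). Hence m_α(x) = x^3 + 39x^2 + 507x + 1121.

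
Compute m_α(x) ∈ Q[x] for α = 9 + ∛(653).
m_α(x) = x^3 - 27x^2 + 243x - 1382

Set β = α - 9 = ∛(653), so β^3 = 653. Then (α - 9)^3 - 653 = 0, i.e. α is a root of g(x) = (x - 9)^3 - 653 = x^3 - 27x^2 + 243x - 1382. Since g(x) = h(x - 9) where h(x) = x^3 - 653, and h is irreducible over Q (because 653 is not a perfect cube, so h has no rational root, and a monic cubic with no rational root is irreducible), g is also irreducible (irreducibility is preserved under the substitution x → x - 9). Hence m_α(x) = x^3 - 27x^2 + 243x - 1382.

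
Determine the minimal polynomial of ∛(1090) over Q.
m_α(x) = x^3 - 1090

α satisfies α^3 = 1090, so x^3 - 1090 annihilates α. By the rational root test, a rational root p/q (in lowest terms) of x^3 - 1090 would satisfy p^3 = 1090 q^3, forcing q = 1 and p^3 = 1090; but 1090 is not a perfect cube, contradiction. A monic cubic over Q with no rational root is irreducible (any nontrivial factorization would include a linear factor). Hence x^3 - 1090 is the minimal polynomial of α, and in particular [Q(α):Q] = 3.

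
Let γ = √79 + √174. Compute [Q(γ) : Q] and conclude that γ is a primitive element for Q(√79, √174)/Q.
[Q(γ) : Q] = 4 (equivalently, Q(γ) = Q(√79, √174))

Obviously Q(γ) ⊆ Q(√79, √174), and [Q(√79, √174):Q] = 4 (since 79, 174 are distinct squarefree integers > 1 with 13746 not a perfect square). To show equality we compute the minimal polynomial of γ. From γ = √79 + √174: γ^2 = 79 + 2√(13746) + 174 = 253 + 2√(13746), so γ^2 - 253 = 2√(13746); squaring, (γ^2 - 253)^2 = 4·13746, i.e. γ^4 - 506γ^2 + 64009 - 54984 = 0, i.e. γ^4 - 506γ^2 + 9025 = 0. So γ is a root of x^4 - 506x^2 + 9025. This polynomial is irreducible over Q: it has no rational root (each ±√79 ± √174 is irrational), and any factorization into two quadratics over Q would force √(13746) ∈ Q (pairing opposite roots) or √79, √174 ∈ Q (other pairings), all impossible. Hence [Q(γ):Q] = 4 = [Q(√79, √174):Q], so Q(γ) = Q(√79, √174).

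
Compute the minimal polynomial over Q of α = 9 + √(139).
m_α(x) = x^2 - 18x - 58

From α - 9 = √(139), squaring gives (α - 9)^2 = 139, i.e. α^2 - 18α + 81 = 139, so α^2 - 18α - 58 = 0. The discriminant of x^2 - 18x - 58 is (-18)^2 - 4·(-58) = 324 + 232 = 556, and 4·(139) is not a perfect square in Q since 139 is squarefree and ≠ 1. Hence x^2 - 18x - 58 is irreducible over Q and is the minimal polynomial of α.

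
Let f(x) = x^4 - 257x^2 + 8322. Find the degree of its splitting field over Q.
[K : Q] = 4

Solving the quadratic in x^2: x^2 = (257 ± √(257^2 - 4·8322))/2 = (257 ± √32761)/2 = (257 ± 181)/2, giving x^2 = 219 or x^2 = 38. So f(x) = (x^2 - 219)(x^2 - 38) and the roots of f are ±√219, ±√38. Hence the splitting field is K = Q(√219, √38). Since 219 and 38 are distinct squarefree integers > 1, their product 8322 is not a perfect square, so √38 ∉ Q(√219). By the tower law [K:Q] = [Q(√219,√38):Q(√219)] · [Q(√219):Q] = 2 · 2 = 4.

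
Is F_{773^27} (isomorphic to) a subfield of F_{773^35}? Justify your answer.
No: F_{773^27} is not a subfield of F_{773^35}

F_{p^m} embeds in F_{p^n} iff m | n. Here 27 ∤ 35 (since 35 = 1·27 + 8 with remainder 8 ≠ 0), so F_{773^27} is not a subfield of F_{773^35}. Equivalently: if it were, the tower law would give 27 = [F_{773^27}:F_773] dividing [F_{773^35}:F_773] = 35, contradiction.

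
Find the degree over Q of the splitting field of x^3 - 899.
[K : Q] = 6

The roots of x^3 - 899 are ∛899, ω∛899, ω^2∛899 where ω = e^(2πi/3) is a primitive cube root of unity, so K = Q(∛899, ω). Now [Q(∛899):Q] = 3 (since 899 is not a perfect cube, x^3 - 899 is irreducible) and [Q(ω):Q] = 2. Both 2 and 3 divide [K:Q], and [K:Q] ≤ 3·2 = 6, so [K:Q] = 6. (Equivalently: Q(∛899) ⊂ R but ω ∉ R, so [K : Q(∛899)] = 2.)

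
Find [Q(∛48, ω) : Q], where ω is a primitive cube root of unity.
[Q(∛48, ω) : Q] = 6

[Q(∛48):Q] = 3 (min poly x^3 - 48, irreducible since 48 is not a perfect cube). [Q(ω):Q] = 2 (min poly x^2 + x + 1). Since Q(∛48) ⊂ R and ω ∉ R, we have ω ∉ Q(∛48), so x^2 + x + 1 remains irreducible over Q(∛48) and [Q(∛48, ω) : Q(∛48)] = 2. By the tower law, [Q(∛48, ω) : Q] = 3 · 2 = 6. (In fact Q(∛48, ω) is the splitting field of x^3 - 48 over Q.)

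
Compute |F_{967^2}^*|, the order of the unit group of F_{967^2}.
|F_{967^2}^*| = 935088

F_{967^2} has 967^2 = 935089 elements; its multiplicative group consists of all nonzero elements, so |F_{967^2}^*| = 935089 - 1 = 935088. (It is cyclic since any finite subgroup of the multiplicative group of a field is cyclic.)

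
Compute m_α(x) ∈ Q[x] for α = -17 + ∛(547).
m_α(x) = x^3 + 51x^2 + 867x + 4366

Set β = α + 17 = ∛(547), so β^3 = 547. Then (α + 17)^3 - 547 = 0, i.e. α is a root of g(x) = (x + 17)^3 - 547 = x^3 + 51x^2 + 867x + 4366. Since g(x) = h(x + 17) where h(x) = x^3 - 547, and h is irreducible over Q (because 547 is not a perfect cube, so h has no rational root, and a monic cubic with no rational root is irreducible), g is also irreducible (irreducibility is preserved under the substitution x → x + 17). Hence m_α(x) = x^3 + 51x^2 + 867x + 4366.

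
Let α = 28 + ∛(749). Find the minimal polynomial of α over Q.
m_α(x) = x^3 - 84x^2 + 2352x - 22701

Set β = α - 28 = ∛(749), so β^3 = 749. Then (α - 28)^3 - 749 = 0, i.e. α is a root of g(x) = (x - 28)^3 - 749 = x^3 - 84x^2 + 2352x - 22701. Since g(x) = h(x - 28) where h(x) = x^3 - 749, and h is irreducible over Q (because 749 is not a perfect cube, so h has no rational root, and a monic cubic with no rational root is irreducible), g is also irreducible (irreducibility is preserved under the substitution x → x - 28). Hence m_α(x) = x^3 - 84x^2 + 2352x - 22701.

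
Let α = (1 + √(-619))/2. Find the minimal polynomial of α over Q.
m_α(x) = x^2 - x + 155

From 2α - 1 = √(-619), squaring gives (2α - 1)^2 = -619, i.e. 4α^2 - 4α + 1 = -619, so α^2 - α + (1 + 619)/4 = 0. Since -619 ≡ 1 (mod 4), (1 + 619)/4 = 155 ∈ Z. The polynomial x^2 - x + 155 has discriminant 1 - 4·(155) = -619, which is not a perfect square in Q (d = -619 is squarefree and ≠ 1), so x^2 - x + 155 is irreducible over Q. It is the minimal polynomial of α.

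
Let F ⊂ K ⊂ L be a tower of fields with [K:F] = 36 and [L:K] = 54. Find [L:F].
[L:F] = 1944

The tower law says that for any tower of field extensions F ⊂ K ⊂ L with finite degrees, [L:F] = [L:K] · [K:F]. Here this gives [L:F] = 54 · 36 = 1944.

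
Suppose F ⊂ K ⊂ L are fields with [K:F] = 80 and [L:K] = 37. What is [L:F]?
[L:F] = 2960

The tower law says that for any tower of field extensions F ⊂ K ⊂ L with finite degrees, [L:F] = [L:K] · [K:F]. Here this gives [L:F] = 37 · 80 = 2960.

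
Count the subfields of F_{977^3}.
F_{977^3} has 2 subfields

The subfields of F_{p^n} are exactly the fields F_{p^d} for d | n (each is the fixed field of the unique index-d subgroup of Gal(F_{p^n}/F_p) ≅ Z/nZ). The divisors of n = 3 are {1, 3}, giving 2 subfields: F_{977^1}, F_{977^3}.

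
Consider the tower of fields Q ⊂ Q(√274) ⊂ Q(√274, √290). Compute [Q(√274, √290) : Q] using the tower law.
[Q(√274, √290) : Q] = 4

[Q(√274):Q] = 2 (min poly x^2 - 274, irreducible since 274 is squarefree > 1). For the top step, suppose √290 ∈ Q(√274), say √290 = c + d√274 with c, d ∈ Q. Squaring: 290 = c^2 + 274d^2 + 2cd√274. Since √274 ∉ Q this forces 2cd = 0. If d = 0 then √290 = c ∈ Q, contradicting 290 squarefree > 1. If c = 0 then 290 = 274d^2, so 274·290 = (274d)^2 is a perfect square in Q — but 274·290 = 79460 is not a perfect square (since 274 and 290 are distinct squarefree integers). Contradiction. Hence √290 ∉ Q(√274), so x^2 - 290 stays irreducible over Q(√274) and [Q(√274, √290) : Q(√274)] = 2. By the tower law, [Q(√274, √290) : Q] = 2 · 2 = 4.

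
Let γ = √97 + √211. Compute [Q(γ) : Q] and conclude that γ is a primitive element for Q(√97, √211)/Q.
[Q(γ) : Q] = 4 (equivalently, Q(γ) = Q(√97, √211))

Obviously Q(γ) ⊆ Q(√97, √211), and [Q(√97, √211):Q] = 4 (since 97, 211 are distinct squarefree integers > 1 with 20467 not a perfect square). To show equality we compute the minimal polynomial of γ. From γ = √97 + √211: γ^2 = 97 + 2√(20467) + 211 = 308 + 2√(20467), so γ^2 - 308 = 2√(20467); squaring, (γ^2 - 308)^2 = 4·20467, i.e. γ^4 - 616γ^2 + 94864 - 81868 = 0, i.e. γ^4 - 616γ^2 + 12996 = 0. So γ is a root of x^4 - 616x^2 + 12996. This polynomial is irreducible over Q: it has no rational root (each ±√97 ± √211 is irrational), and any factorization into two quadratics over Q would force √(20467) ∈ Q (pairing opposite roots) or √97, √211 ∈ Q (other pairings), all impossible. Hence [Q(γ):Q] = 4 = [Q(√97, √211):Q], so Q(γ) = Q(√97, √211).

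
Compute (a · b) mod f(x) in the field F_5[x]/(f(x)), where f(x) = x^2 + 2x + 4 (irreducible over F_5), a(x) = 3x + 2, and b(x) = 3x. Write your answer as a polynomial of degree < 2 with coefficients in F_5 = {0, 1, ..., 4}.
a · b ≡ 3x + 4 (mod f(x))

Multiply in F_5[x]: a(x)·b(x) = (3x + 2)·(3x) = 4x^2 + x. This has degree ≥ 2, so divide by f(x) over F_5: 4x^2 + x = (4)·(x^2 + 2x + 4) + (3x + 4). Hence a·b ≡ 3x + 4 (mod f). (F_5[x]/(f) is a field with 5^2 = 25 elements since f is irreducible of degree 2.)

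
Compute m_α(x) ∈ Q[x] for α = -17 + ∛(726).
m_α(x) = x^3 + 51x^2 + 867x + 4187

Set β = α + 17 = ∛(726), so β^3 = 726. Then (α + 17)^3 - 726 = 0, i.e. α is a root of g(x) = (x + 17)^3 - 726 = x^3 + 51x^2 + 867x + 4187. Since g(x) = h(x + 17) where h(x) = x^3 - 726, and h is irreducible over Q (because 726 is not a perfect cube, so h has no rational root, and a monic cubic with no rational root is irreducible), g is also irreducible (irreducibility is preserved under the substitution x → x + 17). Hence m_α(x) = x^3 + 51x^2 + 867x + 4187.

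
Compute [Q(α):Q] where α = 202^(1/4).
[Q(α):Q] = 4

α is a root of x^4 - 202. By Eisenstein's criterion at the prime p = 2 (which divides the constant term 202 but p^2 = 4 does not, since 202 is squarefree), x^4 - 202 is irreducible over Q. Hence [Q(α):Q] = 4.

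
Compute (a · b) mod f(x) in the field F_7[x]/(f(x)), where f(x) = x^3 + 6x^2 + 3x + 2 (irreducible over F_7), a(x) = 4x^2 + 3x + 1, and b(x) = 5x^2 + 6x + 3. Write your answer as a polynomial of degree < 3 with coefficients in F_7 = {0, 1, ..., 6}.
a · b ≡ 6x^2 + x + 4 (mod f(x))

Multiply in F_7[x]: a(x)·b(x) = (4x^2 + 3x + 1)·(5x^2 + 6x + 3) = 6x^4 + 4x^3 + x + 3. This has degree ≥ 3, so divide by f(x) over F_7: 6x^4 + 4x^3 + x + 3 = (6x + 3)·(x^3 + 6x^2 + 3x + 2) + (6x^2 + x + 4). Hence a·b ≡ 6x^2 + x + 4 (mod f). (F_7[x]/(f) is a field with 7^3 = 343 elements since f is irreducible of degree 3.)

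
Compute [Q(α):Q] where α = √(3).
[Q(α):Q] = 2

[Q(α):Q] equals the degree of the minimal polynomial of α. Here α^2 = 3 and x^2 - 3 is irreducible (d = 3 is squarefree, ≠ 1, hence not a square), so deg(m_α) = 2. Thus [Q(α):Q] = 2.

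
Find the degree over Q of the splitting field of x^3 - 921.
[K : Q] = 6

The roots of x^3 - 921 are ∛921, ω∛921, ω^2∛921 where ω = e^(2πi/3) is a primitive cube root of unity, so K = Q(∛921, ω). Now [Q(∛921):Q] = 3 (since 921 is not a perfect cube, x^3 - 921 is irreducible) and [Q(ω):Q] = 2. Both 2 and 3 divide [K:Q], and [K:Q] ≤ 3·2 = 6, so [K:Q] = 6. (Equivalently: Q(∛921) ⊂ R but ω ∉ R, so [K : Q(∛921)] = 2.)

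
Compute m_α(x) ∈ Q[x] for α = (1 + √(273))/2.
m_α(x) = x^2 - x - 68

From 2α - 1 = √(273), squaring gives (2α - 1)^2 = 273, i.e. 4α^2 - 4α + 1 = 273, so α^2 - α + (1 - 273)/4 = 0. Since 273 ≡ 1 (mod 4), (1 - 273)/4 = -68 ∈ Z. The polynomial x^2 - x - 68 has discriminant 1 - 4·(-68) = 273, which is not a perfect square in Q (d = 273 is squarefree and ≠ 1), so x^2 - x - 68 is irreducible over Q. It is the minimal polynomial of α.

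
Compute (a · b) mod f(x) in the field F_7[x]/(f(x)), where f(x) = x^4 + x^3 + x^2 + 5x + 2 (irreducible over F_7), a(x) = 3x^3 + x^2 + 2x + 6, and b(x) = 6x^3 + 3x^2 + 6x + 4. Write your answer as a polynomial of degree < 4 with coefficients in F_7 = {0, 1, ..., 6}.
a · b ≡ 4x^3 + 2x^2 + 2x + 2 (mod f(x))

Multiply in F_7[x]: a(x)·b(x) = (3x^3 + x^2 + 2x + 6)·(6x^3 + 3x^2 + 6x + 4) = 4x^6 + x^5 + 5x^4 + 4x^3 + 6x^2 + 2x + 3. This has degree ≥ 4, so divide by f(x) over F_7: 4x^6 + x^5 + 5x^4 + 4x^3 + 6x^2 + 2x + 3 = (4x^2 + 4x + 4)·(x^4 + x^3 + x^2 + 5x + 2) + (4x^3 + 2x^2 + 2x + 2). Hence a·b ≡ 4x^3 + 2x^2 + 2x + 2 (mod f). (F_7[x]/(f) is a field with 7^4 = 2401 elements since f is irreducible of degree 4.)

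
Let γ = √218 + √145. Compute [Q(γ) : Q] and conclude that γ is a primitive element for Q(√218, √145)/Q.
[Q(γ) : Q] = 4 (equivalently, Q(γ) = Q(√218, √145))

Obviously Q(γ) ⊆ Q(√218, √145), and [Q(√218, √145):Q] = 4 (since 218, 145 are distinct squarefree integers > 1 with 31610 not a perfect square). To show equality we compute the minimal polynomial of γ. From γ = √218 + √145: γ^2 = 218 + 2√(31610) + 145 = 363 + 2√(31610), so γ^2 - 363 = 2√(31610); squaring, (γ^2 - 363)^2 = 4·31610, i.e. γ^4 - 726γ^2 + 131769 - 126440 = 0, i.e. γ^4 - 726γ^2 + 5329 = 0. So γ is a root of x^4 - 726x^2 + 5329. This polynomial is irreducible over Q: it has no rational root (each ±√218 ± √145 is irrational), and any factorization into two quadratics over Q would force √(31610) ∈ Q (pairing opposite roots) or √218, √145 ∈ Q (other pairings), all impossible. Hence [Q(γ):Q] = 4 = [Q(√218, √145):Q], so Q(γ) = Q(√218, √145).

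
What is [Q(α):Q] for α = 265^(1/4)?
[Q(α):Q] = 4

α is a root of x^4 - 265. By Eisenstein's criterion at the prime p = 5 (which divides the constant term 265 but p^2 = 25 does not, since 265 is squarefree), x^4 - 265 is irreducible over Q. Hence [Q(α):Q] = 4.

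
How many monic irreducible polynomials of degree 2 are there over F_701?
There are 245350 monic irreducible polynomials of degree 2 over F_701

Each element of F_{701^2} that lies in no proper subfield is a root of exactly one monic irreducible of degree 2 over F_701, and each such polynomial has 2 distinct roots in F_{701^2}. By Möbius inversion the count is N_701(2) = (1/2) Σ_{d|2} μ(2/d) · 701^d = (1/2)(μ(2)·701^1 + μ(1)·701^2) = 490700/2 = 245350.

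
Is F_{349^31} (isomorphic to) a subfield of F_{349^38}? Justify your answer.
No: F_{349^31} is not a subfield of F_{349^38}

F_{p^m} embeds in F_{p^n} iff m | n. Here 31 ∤ 38 (since 38 = 1·31 + 7 with remainder 7 ≠ 0), so F_{349^31} is not a subfield of F_{349^38}. Equivalently: if it were, the tower law would give 31 = [F_{349^31}:F_349] dividing [F_{349^38}:F_349] = 38, contradiction.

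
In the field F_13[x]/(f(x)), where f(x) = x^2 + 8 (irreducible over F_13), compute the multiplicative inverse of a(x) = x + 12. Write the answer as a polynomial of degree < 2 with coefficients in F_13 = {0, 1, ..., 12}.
a(x)^(-1) ≡ 10x + 10 (mod f(x))

Since f is irreducible over F_13, F_13[x]/(f) is a field and a(x) ≠ 0 has an inverse. Apply the extended Euclidean algorithm to f(x) and a(x) in F_13[x]: f(x) = (x + 1)·a(x) + (9). The last nonzero remainder is the constant 9 = gcd(f, a) in F_13. Back-substituting through the division chain expresses 9 = s(x)·a(x) + t(x)·f(x) with s(x) ≡ 12x + 12 (mod f), so (12x + 12)·a(x) ≡ 9 (mod f). Multiplying by 9^(-1) ≡ 3 in F_13 gives a(x)^(-1) ≡ 3·(12x + 12) ≡ 10x + 10 (mod f). Check: (x + 12)·(10x + 10) = 10x^2 + 3 ≡ 1 (mod x^2 + 8).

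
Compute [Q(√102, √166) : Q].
[Q(√102, √166) : Q] = 4

[Q(√102):Q] = 2 (min poly x^2 - 102, irreducible since 102 is squarefree > 1). For the top step, suppose √166 ∈ Q(√102), say √166 = c + d√102 with c, d ∈ Q. Squaring: 166 = c^2 + 102d^2 + 2cd√102. Since √102 ∉ Q this forces 2cd = 0. If d = 0 then √166 = c ∈ Q, contradicting 166 squarefree > 1. If c = 0 then 166 = 102d^2, so 102·166 = (102d)^2 is a perfect square in Q — but 102·166 = 16932 is not a perfect square (since 102 and 166 are distinct squarefree integers). Contradiction. Hence √166 ∉ Q(√102), so x^2 - 166 stays irreducible over Q(√102) and [Q(√102, √166) : Q(√102)] = 2. By the tower law, [Q(√102, √166) : Q] = 2 · 2 = 4.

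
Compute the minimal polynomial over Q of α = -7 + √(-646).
m_α(x) = x^2 + 14x + 695

From α + 7 = √(-646), squaring gives (α + 7)^2 = -646, i.e. α^2 + 14α + 49 = -646, so α^2 + 14α + 695 = 0. The discriminant of x^2 + 14x + 695 is (14)^2 - 4·(695) = 196 - 2780 = -2584, and 4·(-646) is not a perfect square in Q since -646 is squarefree and ≠ 1. Hence x^2 + 14x + 695 is irreducible over Q and is the minimal polynomial of α.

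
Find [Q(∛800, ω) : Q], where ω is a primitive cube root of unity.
[Q(∛800, ω) : Q] = 6

[Q(∛800):Q] = 3 (min poly x^3 - 800, irreducible since 800 is not a perfect cube). [Q(ω):Q] = 2 (min poly x^2 + x + 1). Since Q(∛800) ⊂ R and ω ∉ R, we have ω ∉ Q(∛800), so x^2 + x + 1 remains irreducible over Q(∛800) and [Q(∛800, ω) : Q(∛800)] = 2. By the tower law, [Q(∛800, ω) : Q] = 3 · 2 = 6. (In fact Q(∛800, ω) is the splitting field of x^3 - 800 over Q.)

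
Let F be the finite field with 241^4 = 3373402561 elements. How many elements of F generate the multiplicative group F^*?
There are φ(3373402560) = 807403520 primitive elements

F_q^* is cyclic of order q - 1 = 3373402560. A cyclic group of order m has exactly φ(m) generators. Here m = 3373402560 = 2^6 · 3 · 5 · 11^2 · 113 · 257, so the number of primitive elements is φ(3373402560) = 807403520.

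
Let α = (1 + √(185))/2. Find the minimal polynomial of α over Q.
m_α(x) = x^2 - x - 46

From 2α - 1 = √(185), squaring gives (2α - 1)^2 = 185, i.e. 4α^2 - 4α + 1 = 185, so α^2 - α + (1 - 185)/4 = 0. Since 185 ≡ 1 (mod 4), (1 - 185)/4 = -46 ∈ Z. The polynomial x^2 - x - 46 has discriminant 1 - 4·(-46) = 185, which is not a perfect square in Q (d = 185 is squarefree and ≠ 1), so x^2 - x - 46 is irreducible over Q. It is the minimal polynomial of α.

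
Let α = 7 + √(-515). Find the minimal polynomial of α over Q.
m_α(x) = x^2 - 14x + 564

From α - 7 = √(-515), squaring gives (α - 7)^2 = -515, i.e. α^2 - 14α + 49 = -515, so α^2 - 14α + 564 = 0. The discriminant of x^2 - 14x + 564 is (-14)^2 - 4·(564) = 196 - 2256 = -2060, and 4·(-515) is not a perfect square in Q since -515 is squarefree and ≠ 1. Hence x^2 - 14x + 564 is irreducible over Q and is the minimal polynomial of α.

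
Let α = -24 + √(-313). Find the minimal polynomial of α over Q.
m_α(x) = x^2 + 48x + 889

From α + 24 = √(-313), squaring gives (α + 24)^2 = -313, i.e. α^2 + 48α + 576 = -313, so α^2 + 48α + 889 = 0. The discriminant of x^2 + 48x + 889 is (48)^2 - 4·(889) = 2304 - 3556 = -1252, and 4·(-313) is not a perfect square in Q since -313 is squarefree and ≠ 1. Hence x^2 + 48x + 889 is irreducible over Q and is the minimal polynomial of α.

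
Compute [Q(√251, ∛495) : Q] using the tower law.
[Q(√251, ∛495) : Q] = 6

Let L = Q(√251, ∛495). Since Q(√251) ⊂ L and [Q(√251):Q] = 2, the tower law gives 2 | [L:Q]. Likewise Q(∛495) ⊂ L with [Q(∛495):Q] = 3 (because 495 is not a perfect cube), so 3 | [L:Q]. As gcd(2,3) = 1, [L:Q] is divisible by 6. Conversely L is generated over Q by √251 and ∛495, so [L:Q] ≤ 2·3 = 6. Therefore [Q(√251, ∛495) : Q] = 6.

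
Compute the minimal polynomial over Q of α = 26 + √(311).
m_α(x) = x^2 - 52x + 365

From α - 26 = √(311), squaring gives (α - 26)^2 = 311, i.e. α^2 - 52α + 676 = 311, so α^2 - 52α + 365 = 0. The discriminant of x^2 - 52x + 365 is (-52)^2 - 4·(365) = 2704 - 1460 = 1244, and 4·(311) is not a perfect square in Q since 311 is squarefree and ≠ 1. Hence x^2 - 52x + 365 is irreducible over Q and is the minimal polynomial of α.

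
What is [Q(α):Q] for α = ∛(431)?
[Q(α):Q] = 3

The minimal polynomial of α is x^3 - 431, irreducible over Q since 431 is not a perfect cube (so x^3 - 431 has no rational root). Hence [Q(α):Q] = deg(m_α) = 3.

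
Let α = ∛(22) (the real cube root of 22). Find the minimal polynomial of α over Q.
m_α(x) = x^3 - 22

α satisfies α^3 = 22, so x^3 - 22 annihilates α. By the rational root test, a rational root p/q (in lowest terms) of x^3 - 22 would satisfy p^3 = 22 q^3, forcing q = 1 and p^3 = 22; but 22 is not a perfect cube, contradiction. A monic cubic over Q with no rational root is irreducible (any nontrivial factorization would include a linear factor). Hence x^3 - 22 is the minimal polynomial of α, and in particular [Q(α):Q] = 3.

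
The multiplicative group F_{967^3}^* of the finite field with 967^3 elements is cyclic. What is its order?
|F_{967^3}^*| = 904231062

F_{967^3} has 967^3 = 904231063 elements; its multiplicative group consists of all nonzero elements, so |F_{967^3}^*| = 904231063 - 1 = 904231062. (It is cyclic since any finite subgroup of the multiplicative group of a field is cyclic.)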